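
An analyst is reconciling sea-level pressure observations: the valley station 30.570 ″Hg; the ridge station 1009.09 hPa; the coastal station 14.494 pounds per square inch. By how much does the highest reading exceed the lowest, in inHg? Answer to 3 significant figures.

the ridge station: 1009.09 hPa = 29.7984 inHg.
the coastal station: 14.494 psi = 29.5101 inHg.
Spread: 30.5700 − 29.5101 = 1.06 inHg.

1.06 inHg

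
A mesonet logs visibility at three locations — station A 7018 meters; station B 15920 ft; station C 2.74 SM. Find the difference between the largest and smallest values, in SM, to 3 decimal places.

station A: 7018 m = 4.36078 SM.
station B: 15920 ft = 3.01515 SM.
Spread: 4.36078 − 2.74000 = 1.621 SM.

1.621 SM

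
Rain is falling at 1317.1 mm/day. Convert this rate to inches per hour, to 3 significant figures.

2.16 in/hour

1317.1 mm/day × 0.0393701 in/mm × 0.0416667 day/hour = 2.16 in/hour.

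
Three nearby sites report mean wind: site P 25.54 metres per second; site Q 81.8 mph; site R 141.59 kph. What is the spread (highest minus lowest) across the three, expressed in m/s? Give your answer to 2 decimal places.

site Q: 81.8 mph = 36.5679 m/s.
site R: 141.59 km/h = 39.3306 m/s.
Spread: 39.3306 − 25.5400 = 13.79 m/s.

13.79 m/s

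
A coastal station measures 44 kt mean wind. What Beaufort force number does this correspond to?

44 kt lies in the Beaufort 9 band (strong gale, 41–47 kt).

Beaufort force 9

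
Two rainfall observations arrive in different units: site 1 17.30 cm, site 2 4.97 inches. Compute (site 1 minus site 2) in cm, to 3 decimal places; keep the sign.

site 2: 4.97 in = 12.62380 cm.
Difference: 17.30000 − 12.62380 = 4.676 cm.

4.676 cm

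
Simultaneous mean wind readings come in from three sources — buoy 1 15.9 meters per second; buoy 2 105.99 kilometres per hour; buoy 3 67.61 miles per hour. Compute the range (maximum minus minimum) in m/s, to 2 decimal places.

14.32 m/s

buoy 2: 105.99 km/h = 29.4417 m/s.
buoy 3: 67.61 mph = 30.2244 m/s.
Spread: 30.2244 − 15.9000 = 14.32 m/s.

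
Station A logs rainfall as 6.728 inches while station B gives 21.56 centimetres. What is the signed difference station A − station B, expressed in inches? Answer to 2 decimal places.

station B: 21.56 cm = 8.4882 in.
Difference: 6.7280 − 8.4882 = -1.76 in.

-1.76 in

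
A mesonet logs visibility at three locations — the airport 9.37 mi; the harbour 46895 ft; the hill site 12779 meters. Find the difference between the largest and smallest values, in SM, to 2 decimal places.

1.43 SM

the harbour: 46895 ft = 8.8816 SM.
the hill site: 12779 m = 7.9405 SM.
Spread: 9.3700 − 7.9405 = 1.43 SM.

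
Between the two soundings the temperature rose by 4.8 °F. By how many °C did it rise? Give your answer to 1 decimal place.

2.7 °C

A change of 1 °C equals a change of 1.8 °F: Δ°C = 4.8 × 0.5556 = 2.7 °C.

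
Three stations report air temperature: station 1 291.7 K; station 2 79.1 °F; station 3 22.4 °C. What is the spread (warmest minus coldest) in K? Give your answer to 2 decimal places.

station 1: 291.7 K = 18.550 °C.
station 2: 79.1 °F = 26.167 °C.
Spread: 26.167 − 18.550 = 7.617 °C.

7.62 K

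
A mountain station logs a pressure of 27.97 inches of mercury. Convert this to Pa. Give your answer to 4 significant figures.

1 inHg = 3386.39 Pa, so 27.97 × 3386.39 = 94720 Pa.

94720 Pa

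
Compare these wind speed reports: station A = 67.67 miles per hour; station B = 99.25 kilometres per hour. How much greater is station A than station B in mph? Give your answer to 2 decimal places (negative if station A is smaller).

station B: 99.25 km/h = 61.6711 mph.
Difference: 67.6700 − 61.6711 = 6.00 mph.

6.00 mph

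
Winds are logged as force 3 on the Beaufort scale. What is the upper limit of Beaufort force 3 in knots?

Beaufort 3 (gentle breeze) spans 7–10 knots.

10 kt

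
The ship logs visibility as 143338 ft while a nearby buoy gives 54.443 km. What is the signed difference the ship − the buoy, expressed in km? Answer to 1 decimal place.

-10.8 km

the ship: 143338 ft = 43.689 km.
Difference: 43.689 − 54.443 = -10.8 km.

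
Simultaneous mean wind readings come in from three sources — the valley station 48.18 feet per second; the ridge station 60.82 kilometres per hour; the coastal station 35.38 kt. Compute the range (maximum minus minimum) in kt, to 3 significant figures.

the valley station: 48.18 ft/s = 28.5459 kt.
the ridge station: 60.82 km/h = 32.8402 kt.
Spread: 35.3800 − 28.5459 = 6.83 kt.

6.83 kt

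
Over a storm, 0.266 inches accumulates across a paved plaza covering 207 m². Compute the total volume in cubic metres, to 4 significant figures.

1.399 cubic metres

Depth: 0.266 in × 25.4 = 6.7564 mm.
1 mm over 1 m² is 1 L, so volume = 6.7564 × 207 = 1398.5748 L = 1.399 m³.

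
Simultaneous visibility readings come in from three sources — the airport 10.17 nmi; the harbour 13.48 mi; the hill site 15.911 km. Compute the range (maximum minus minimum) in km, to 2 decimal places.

5.78 km

the airport: 10.17 nmi = 18.8348 km.
the harbour: 13.48 SM = 21.6940 km.
Spread: 21.6940 − 15.9110 = 5.78 km.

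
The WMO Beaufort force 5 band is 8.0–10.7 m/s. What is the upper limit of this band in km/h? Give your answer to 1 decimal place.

38.5 km/h

8.0–10.7 m/s × 3.6 = 28.8–38.5 km/h.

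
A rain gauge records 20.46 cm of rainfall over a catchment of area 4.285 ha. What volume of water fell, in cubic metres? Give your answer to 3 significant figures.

8770 cubic metres

Depth: 20.46 cm × 10 = 204.6 mm.
Area: 4.285 ha = 42850 m².
1 mm over 1 m² is 1 L, so volume = 204.6 × 42850 = 8767110 L = 8770 m³.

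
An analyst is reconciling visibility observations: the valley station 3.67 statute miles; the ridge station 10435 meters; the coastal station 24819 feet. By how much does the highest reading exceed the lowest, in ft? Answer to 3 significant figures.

14900 ft

the valley station: 3.67 SM = 19377.60 ft.
the ridge station: 10435 m = 34235.56 ft.
Spread: 34235.56 − 19377.60 = 14900 ft.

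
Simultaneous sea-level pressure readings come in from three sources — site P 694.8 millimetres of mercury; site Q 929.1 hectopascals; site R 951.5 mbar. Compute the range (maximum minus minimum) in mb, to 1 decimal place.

site P: 694.8 mmHg = 926.324 mb.
site Q: 929.1 hPa = 929.100 mb.
Spread: 951.500 − 926.324 = 25.2 mb.

25.2 mb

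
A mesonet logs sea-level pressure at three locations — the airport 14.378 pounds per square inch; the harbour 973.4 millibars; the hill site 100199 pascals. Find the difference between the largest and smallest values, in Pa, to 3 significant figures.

the airport: 14.378 psi = 99132.82 Pa.
the harbour: 973.4 mb = 97340.00 Pa.
Spread: 100199.00 − 97340.00 = 2860 Pa.

2860 Pa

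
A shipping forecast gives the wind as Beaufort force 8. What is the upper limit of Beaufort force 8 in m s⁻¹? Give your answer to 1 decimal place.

Beaufort 8 (gale) spans 17.2–20.7 m/s.

20.7 m/s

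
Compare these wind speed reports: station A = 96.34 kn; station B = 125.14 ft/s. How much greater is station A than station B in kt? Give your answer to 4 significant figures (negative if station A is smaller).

station B: 125.14 ft/s = 74.1434 kt.
Difference: 96.3400 − 74.1434 = 22.20 kt.

22.20 kt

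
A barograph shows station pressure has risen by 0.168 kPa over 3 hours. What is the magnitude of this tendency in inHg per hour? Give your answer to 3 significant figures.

0.168 kPa / 3 h × 0.2953 inHg/kPa = 0.0165 inHg/h.

0.0165 inHg per hour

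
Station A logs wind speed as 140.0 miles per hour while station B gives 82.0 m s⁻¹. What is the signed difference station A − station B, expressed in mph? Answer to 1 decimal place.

station B: 82.0 m/s = 183.429 mph.
Difference: 140.000 − 183.429 = -43.4 mph.

-43.4 mph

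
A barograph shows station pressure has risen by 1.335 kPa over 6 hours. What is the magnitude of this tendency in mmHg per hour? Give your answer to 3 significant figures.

1.335 kPa / 6 h × 7.50062 mmHg/kPa = 1.67 mmHg/h.

1.67 mmHg per hour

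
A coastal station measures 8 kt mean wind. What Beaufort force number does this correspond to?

8 kt lies in the Beaufort 3 band (gentle breeze, 7–10 kt).

Beaufort force 3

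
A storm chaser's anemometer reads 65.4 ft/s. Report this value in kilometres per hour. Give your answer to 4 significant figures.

1 ft/s = 1.09728 km/h, so 65.4 × 1.09728 = 71.76 km/h.

71.76 km/h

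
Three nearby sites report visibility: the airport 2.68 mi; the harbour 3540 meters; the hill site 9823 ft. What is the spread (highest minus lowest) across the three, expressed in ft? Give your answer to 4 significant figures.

the airport: 2.68 SM = 14150.40 ft.
the harbour: 3540 m = 11614.17 ft.
Spread: 14150.40 − 9823.00 = 4327 ft.

4327 ft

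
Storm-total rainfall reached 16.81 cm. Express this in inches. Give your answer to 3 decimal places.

1 cm = 0.393701 in, so 16.81 × 0.393701 = 6.618 in.

6.618 in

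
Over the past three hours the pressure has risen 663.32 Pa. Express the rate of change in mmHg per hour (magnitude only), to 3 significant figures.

1.66 mmHg per hour

663.32 Pa / 3 h × 0.00750062 mmHg/Pa = 1.66 mmHg/h.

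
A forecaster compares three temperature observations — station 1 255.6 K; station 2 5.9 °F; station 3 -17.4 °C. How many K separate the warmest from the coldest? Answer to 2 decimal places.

station 1: 255.6 K = -17.550 °C.
station 2: 5.9 °F = -14.500 °C.
Spread: (-14.500) − (-17.550) = 3.050 °C.

3.05 K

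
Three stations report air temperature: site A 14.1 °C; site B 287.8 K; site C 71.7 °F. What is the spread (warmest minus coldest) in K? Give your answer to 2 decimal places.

site B: 287.8 K = 14.650 °C.
site C: 71.7 °F = 22.056 °C.
Spread: 22.056 − 14.100 = 7.956 °C.

7.96 K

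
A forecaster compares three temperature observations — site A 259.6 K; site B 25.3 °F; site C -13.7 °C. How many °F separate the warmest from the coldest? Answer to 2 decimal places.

site A: 259.6 K = -13.550 °C.
site B: 25.3 °F = -3.722 °C.
Spread: (-3.722) − (-13.700) = 9.978 °C = 17.96 °F.

17.96 °F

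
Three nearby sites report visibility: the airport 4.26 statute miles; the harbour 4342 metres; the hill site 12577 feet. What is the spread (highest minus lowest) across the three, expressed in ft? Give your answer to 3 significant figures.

9920 ft

the airport: 4.26 SM = 22492.80 ft.
the harbour: 4342 m = 14245.41 ft.
Spread: 22492.80 − 12577.00 = 9920 ft.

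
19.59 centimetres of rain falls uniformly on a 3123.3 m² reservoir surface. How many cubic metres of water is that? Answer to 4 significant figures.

Depth: 19.59 cm × 10 = 195.9 mm.
1 mm over 1 m² is 1 L, so volume = 195.9 × 3123.3 = 611854.47 L = 611.9 m³.

611.9 cubic metres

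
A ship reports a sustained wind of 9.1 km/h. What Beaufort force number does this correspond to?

Beaufort force 2

9.1 km/h = 2.5 m/s, which is Beaufort 2 (light breeze, 1.6–3.3 m/s).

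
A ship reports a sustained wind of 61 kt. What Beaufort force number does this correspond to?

61 kt lies in the Beaufort 11 band (violent storm, 56–63 kt).

Beaufort force 11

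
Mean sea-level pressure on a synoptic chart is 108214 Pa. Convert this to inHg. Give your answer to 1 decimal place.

1 Pa = 0.0002953 inHg, so 108214 × 0.0002953 = 32.0 inHg.

32.0 inHg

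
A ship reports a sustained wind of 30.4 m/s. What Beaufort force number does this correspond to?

30.4 m/s lies in the Beaufort 11 band (violent storm, 28.5–32.6 m/s).

Beaufort force 11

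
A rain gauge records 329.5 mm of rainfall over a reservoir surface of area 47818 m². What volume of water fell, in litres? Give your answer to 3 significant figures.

1 mm over 1 m² is 1 L, so volume = 329.5 × 47818 = 15756031 L ≈ 15800000 L.

15800000 litres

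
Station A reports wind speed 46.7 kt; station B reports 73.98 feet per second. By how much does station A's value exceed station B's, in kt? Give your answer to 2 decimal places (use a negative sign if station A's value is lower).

station B: 73.98 ft/s = 43.8320 kt.
Difference: 46.7000 − 43.8320 = 2.87 kt.

2.87 kt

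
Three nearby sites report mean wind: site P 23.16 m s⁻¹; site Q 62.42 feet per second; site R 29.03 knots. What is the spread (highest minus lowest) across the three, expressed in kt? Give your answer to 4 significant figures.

site P: 23.16 m/s = 45.0194 kt.
site Q: 62.42 ft/s = 36.9828 kt.
Spread: 45.0194 − 29.0300 = 15.99 kt.

15.99 kt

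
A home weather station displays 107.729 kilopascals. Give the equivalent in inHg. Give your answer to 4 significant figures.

31.81 inHg

1 kPa = 0.2953 inHg, so 107.729 × 0.2953 = 31.81 inHg.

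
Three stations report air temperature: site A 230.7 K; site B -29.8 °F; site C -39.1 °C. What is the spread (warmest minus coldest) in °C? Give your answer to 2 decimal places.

8.12 °C

site A: 230.7 K = -42.450 °C.
site B: -29.8 °F = -34.333 °C.
Spread: (-34.333) − (-42.450) = 8.117 °C.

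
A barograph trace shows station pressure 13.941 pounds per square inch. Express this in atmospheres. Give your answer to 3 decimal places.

1 psi = 0.068046 atm, so 13.941 × 0.068046 = 0.949 atm.

0.949 atm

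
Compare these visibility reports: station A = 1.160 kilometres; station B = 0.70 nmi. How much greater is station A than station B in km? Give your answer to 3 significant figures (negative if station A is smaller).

-0.136 km

station B: 0.70 nmi = 1.29640 km.
Difference: 1.16000 − 1.29640 = -0.136 km.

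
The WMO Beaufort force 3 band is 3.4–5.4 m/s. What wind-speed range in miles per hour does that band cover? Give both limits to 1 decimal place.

7.6 to 12.1 mph

3.4–5.4 m/s × 2.237 = 7.6–12.1 mph.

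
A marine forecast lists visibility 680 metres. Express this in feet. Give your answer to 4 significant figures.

2231 ft

1 m = 3.28084 ft, so 680 × 3.28084 = 2231 ft.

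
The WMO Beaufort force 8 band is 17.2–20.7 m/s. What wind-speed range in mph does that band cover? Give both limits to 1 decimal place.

38.5 to 46.3 mph

17.2–20.7 m/s × 2.237 = 38.5–46.3 mph.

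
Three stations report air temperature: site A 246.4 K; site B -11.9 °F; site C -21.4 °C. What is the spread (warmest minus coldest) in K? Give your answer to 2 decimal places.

5.35 K

site A: 246.4 K = -26.750 °C.
site B: -11.9 °F = -24.389 °C.
Spread: (-21.400) − (-26.750) = 5.350 °C.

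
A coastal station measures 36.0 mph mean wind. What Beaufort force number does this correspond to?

36.0 mph = 16.1 m/s, which is Beaufort 7 (near gale, 13.9–17.1 m/s).

Beaufort force 7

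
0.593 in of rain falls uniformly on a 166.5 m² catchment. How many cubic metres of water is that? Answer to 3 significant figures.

2.51 cubic metres

Depth: 0.593 in × 25.4 = 15.0622 mm.
1 mm over 1 m² is 1 L, so volume = 15.0622 × 166.5 = 2507.8563 L = 2.51 m³.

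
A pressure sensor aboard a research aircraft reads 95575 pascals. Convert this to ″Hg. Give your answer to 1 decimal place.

28.2 inHg

1 Pa = 0.0002953 inHg, so 95575 × 0.0002953 = 28.2 inHg.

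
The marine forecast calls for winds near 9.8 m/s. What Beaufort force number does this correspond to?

Beaufort force 5

9.8 m/s lies in the Beaufort 5 band (fresh breeze, 8.0–10.7 m/s).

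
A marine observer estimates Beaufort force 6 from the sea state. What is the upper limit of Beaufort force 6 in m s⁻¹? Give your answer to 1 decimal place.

Beaufort 6 (strong breeze) spans 10.8–13.8 m/s.

13.8 m/s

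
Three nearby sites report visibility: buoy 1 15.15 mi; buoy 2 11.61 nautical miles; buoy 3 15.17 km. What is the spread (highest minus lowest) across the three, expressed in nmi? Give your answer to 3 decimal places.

buoy 1: 15.15 SM = 13.16499 nmi.
buoy 3: 15.17 km = 8.19114 nmi.
Spread: 13.16499 − 8.19114 = 4.974 nmi.

4.974 nmi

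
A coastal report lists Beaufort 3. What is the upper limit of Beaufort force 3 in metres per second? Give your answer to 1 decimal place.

Beaufort 3 (gentle breeze) spans 3.4–5.4 m/s.

5.4 m/s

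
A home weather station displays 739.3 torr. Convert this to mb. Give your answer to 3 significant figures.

1 mmHg = 1.33322 mb, so 739.3 × 1.33322 = 986 mb.

986 mb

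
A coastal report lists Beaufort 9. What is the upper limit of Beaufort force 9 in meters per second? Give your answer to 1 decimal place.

24.4 m/s

Beaufort 9 (strong gale) spans 20.8–24.4 m/s.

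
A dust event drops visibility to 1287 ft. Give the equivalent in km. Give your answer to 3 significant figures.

1 ft = 0.0003048 km, so 1287 × 0.0003048 = 0.392 km.

0.392 km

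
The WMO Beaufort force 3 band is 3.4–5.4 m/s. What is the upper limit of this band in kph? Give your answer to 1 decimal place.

19.4 km/h

3.4–5.4 m/s × 3.6 = 12.2–19.4 km/h.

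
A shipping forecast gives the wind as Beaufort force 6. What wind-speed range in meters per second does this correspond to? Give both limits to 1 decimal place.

10.8 to 13.8 m/s

Beaufort 6 (strong breeze) spans 10.8–13.8 m/s.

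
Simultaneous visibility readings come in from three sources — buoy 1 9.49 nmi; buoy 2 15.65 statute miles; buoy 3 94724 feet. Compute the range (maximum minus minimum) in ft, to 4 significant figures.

buoy 1: 9.49 nmi = 57662.34 ft.
buoy 2: 15.65 SM = 82632.00 ft.
Spread: 94724.00 − 57662.34 = 37060 ft.

37060 ft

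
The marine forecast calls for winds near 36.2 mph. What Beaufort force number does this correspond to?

Beaufort force 7

36.2 mph = 16.2 m/s, which is Beaufort 7 (near gale, 13.9–17.1 m/s).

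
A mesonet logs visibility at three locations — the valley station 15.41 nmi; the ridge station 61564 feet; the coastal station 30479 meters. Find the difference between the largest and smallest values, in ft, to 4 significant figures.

38430 ft

the valley station: 15.41 nmi = 93632.94 ft.
the coastal station: 30479 m = 99996.72 ft.
Spread: 99996.72 − 61564.00 = 38430 ft.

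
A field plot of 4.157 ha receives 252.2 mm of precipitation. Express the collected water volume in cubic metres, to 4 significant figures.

Area: 4.157 ha = 41570 m².
1 mm over 1 m² is 1 L, so volume = 252.2 × 41570 = 10483954 L = 10480 m³.

10480 cubic metres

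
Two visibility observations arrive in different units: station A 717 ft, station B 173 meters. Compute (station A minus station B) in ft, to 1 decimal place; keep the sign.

149.4 ft

station B: 173 m = 567.585 ft.
Difference: 717.000 − 567.585 = 149.4 ft.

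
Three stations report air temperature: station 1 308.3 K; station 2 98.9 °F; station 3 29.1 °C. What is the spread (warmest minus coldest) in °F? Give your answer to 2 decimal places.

14.52 °F

station 1: 308.3 K = 35.150 °C.
station 2: 98.9 °F = 37.167 °C.
Spread: 37.167 − 29.100 = 8.067 °C = 14.52 °F.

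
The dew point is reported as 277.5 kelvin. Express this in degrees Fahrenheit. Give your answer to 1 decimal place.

39.8 °F

First to °C: 4.35 °C.
Then to °F: 39.8 °F.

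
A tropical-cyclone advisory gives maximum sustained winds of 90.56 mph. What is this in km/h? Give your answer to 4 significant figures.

1 mph = 1.60934 km/h, so 90.56 × 1.60934 = 145.7 km/h.

145.7 km/h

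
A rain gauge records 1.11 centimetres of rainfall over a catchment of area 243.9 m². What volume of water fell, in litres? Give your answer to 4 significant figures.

2707 litres

Depth: 1.11 cm × 10 = 11.1 mm.
1 mm over 1 m² is 1 L, so volume = 11.1 × 243.9 = 2707.29 L ≈ 2707 L.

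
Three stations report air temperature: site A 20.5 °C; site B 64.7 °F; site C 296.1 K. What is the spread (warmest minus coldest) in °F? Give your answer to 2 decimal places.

site B: 64.7 °F = 18.167 °C.
site C: 296.1 K = 22.950 °C.
Spread: 22.950 − 18.167 = 4.783 °C = 8.61 °F.

8.61 °F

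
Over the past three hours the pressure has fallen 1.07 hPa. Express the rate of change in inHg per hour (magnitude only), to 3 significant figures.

0.0105 inHg per hour

1.07 hPa / 3 h × 0.02953 inHg/hPa = 0.0105 inHg/h.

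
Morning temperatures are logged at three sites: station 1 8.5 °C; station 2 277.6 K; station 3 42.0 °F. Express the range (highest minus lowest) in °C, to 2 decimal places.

station 2: 277.6 K = 4.450 °C.
station 3: 42.0 °F = 5.556 °C.
Spread: 8.500 − 4.450 = 4.050 °C.

4.05 °C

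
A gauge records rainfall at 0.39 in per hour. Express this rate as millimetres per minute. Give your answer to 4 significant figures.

0.39 in/hour × 25.4 mm/in × 0.0166667 hour/minute = 0.1651 mm/minute.

0.1651 mm/minute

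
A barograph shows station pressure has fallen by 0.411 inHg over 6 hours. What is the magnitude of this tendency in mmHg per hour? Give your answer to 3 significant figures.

0.411 inHg / 6 h × 25.4 mmHg/inHg = 1.74 mmHg/h.

1.74 mmHg per hour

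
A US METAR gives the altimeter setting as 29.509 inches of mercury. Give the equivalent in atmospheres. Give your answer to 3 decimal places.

1 inHg = 0.0334211 atm, so 29.509 × 0.0334211 = 0.986 atm.

0.986 atm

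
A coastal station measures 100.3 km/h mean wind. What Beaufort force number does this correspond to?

Beaufort force 10

100.3 km/h = 27.9 m/s, which is Beaufort 10 (storm, 24.5–28.4 m/s).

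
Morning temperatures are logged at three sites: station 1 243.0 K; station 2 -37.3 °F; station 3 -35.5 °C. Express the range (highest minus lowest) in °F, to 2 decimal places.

station 1: 243.0 K = -30.150 °C.
station 2: -37.3 °F = -38.500 °C.
Spread: (-30.150) − (-38.500) = 8.350 °C = 15.03 °F.

15.03 °F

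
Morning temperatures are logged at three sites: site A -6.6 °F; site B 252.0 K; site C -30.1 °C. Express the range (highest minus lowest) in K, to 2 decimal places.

8.95 K

site A: -6.6 °F = -21.444 °C.
site B: 252.0 K = -21.150 °C.
Spread: (-21.150) − (-30.100) = 8.950 °C.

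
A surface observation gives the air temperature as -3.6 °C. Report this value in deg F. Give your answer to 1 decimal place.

25.5 °F

°F = °C × 9/5 + 32 = -3.6 × 1.8 + 32 = 25.5 °F.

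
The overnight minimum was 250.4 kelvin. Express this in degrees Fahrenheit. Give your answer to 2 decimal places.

First to °C: -22.75 °C.
Then to °F: -8.95 °F.

-8.95 °F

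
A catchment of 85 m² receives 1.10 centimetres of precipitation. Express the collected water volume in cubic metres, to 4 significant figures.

0.9350 cubic metres

Depth: 1.10 cm × 10 = 11 mm.
1 mm over 1 m² is 1 L, so volume = 11 × 85 = 935 L = 0.9350 m³.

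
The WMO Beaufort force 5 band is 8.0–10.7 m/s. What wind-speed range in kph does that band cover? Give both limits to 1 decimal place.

8.0–10.7 m/s × 3.6 = 28.8–38.5 km/h.

28.8 to 38.5 km/h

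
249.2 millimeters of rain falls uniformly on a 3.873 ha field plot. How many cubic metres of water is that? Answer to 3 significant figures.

9650 cubic metres

Area: 3.873 ha = 38730 m².
1 mm over 1 m² is 1 L, so volume = 249.2 × 38730 = 9651516 L = 9650 m³.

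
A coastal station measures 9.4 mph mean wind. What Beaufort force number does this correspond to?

9.4 mph = 4.2 m/s, which is Beaufort 3 (gentle breeze, 3.4–5.4 m/s).

Beaufort force 3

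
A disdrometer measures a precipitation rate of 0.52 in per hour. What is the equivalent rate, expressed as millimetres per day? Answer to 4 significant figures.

0.52 in/hour × 25.4 mm/in × 24 hour/day = 317.0 mm/day.

317.0 mm/day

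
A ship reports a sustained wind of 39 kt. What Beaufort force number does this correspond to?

Beaufort force 8

39 kt lies in the Beaufort 8 band (gale, 34–40 kt).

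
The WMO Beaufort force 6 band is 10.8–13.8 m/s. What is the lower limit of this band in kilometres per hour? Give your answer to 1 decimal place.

38.9 km/h

10.8–13.8 m/s × 3.6 = 38.9–49.7 km/h.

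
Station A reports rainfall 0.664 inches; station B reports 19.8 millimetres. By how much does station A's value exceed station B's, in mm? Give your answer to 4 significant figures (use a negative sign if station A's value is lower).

station A: 0.664 in = 16.86560 mm.
Difference: 16.86560 − 19.80000 = -2.934 mm.

-2.934 mm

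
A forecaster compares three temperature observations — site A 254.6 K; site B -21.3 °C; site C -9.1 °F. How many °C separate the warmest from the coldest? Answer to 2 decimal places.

4.28 °C

site A: 254.6 K = -18.550 °C.
site C: -9.1 °F = -22.833 °C.
Spread: (-18.550) − (-22.833) = 4.283 °C.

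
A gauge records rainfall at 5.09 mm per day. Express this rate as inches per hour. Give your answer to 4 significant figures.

5.09 mm/day × 0.0393701 in/mm × 0.0416667 day/hour = 0.008350 in/hour.

0.008350 in/hour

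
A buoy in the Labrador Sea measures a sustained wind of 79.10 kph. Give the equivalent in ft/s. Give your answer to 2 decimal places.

1 km/h = 0.911344 ft/s, so 79.10 × 0.911344 = 72.09 ft/s.

72.09 ft/s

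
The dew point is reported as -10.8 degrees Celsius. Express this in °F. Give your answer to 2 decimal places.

°F = °C × 9/5 + 32 = -10.8 × 1.8 + 32 = 12.56 °F.

12.56 °F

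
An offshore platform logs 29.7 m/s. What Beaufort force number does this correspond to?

29.7 m/s lies in the Beaufort 11 band (violent storm, 28.5–32.6 m/s).

Beaufort force 11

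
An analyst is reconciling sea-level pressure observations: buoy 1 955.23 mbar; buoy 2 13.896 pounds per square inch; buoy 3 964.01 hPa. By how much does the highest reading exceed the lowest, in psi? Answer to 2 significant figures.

buoy 1: 955.23 mb = 13.8544 psi.
buoy 3: 964.01 hPa = 13.9818 psi.
Spread: 13.9818 − 13.8544 = 0.13 psi.

0.13 psi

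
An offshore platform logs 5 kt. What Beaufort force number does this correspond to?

Beaufort force 2

5 kt lies in the Beaufort 2 band (light breeze, 4–6 kt).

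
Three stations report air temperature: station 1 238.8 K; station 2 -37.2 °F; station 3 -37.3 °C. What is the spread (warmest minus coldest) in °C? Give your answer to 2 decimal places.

station 1: 238.8 K = -34.350 °C.
station 2: -37.2 °F = -38.444 °C.
Spread: (-34.350) − (-38.444) = 4.094 °C.

4.09 °C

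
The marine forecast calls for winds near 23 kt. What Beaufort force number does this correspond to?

Beaufort force 6

23 kt lies in the Beaufort 6 band (strong breeze, 22–27 kt).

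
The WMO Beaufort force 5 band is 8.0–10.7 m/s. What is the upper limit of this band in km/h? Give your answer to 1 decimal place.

38.5 km/h

8.0–10.7 m/s × 3.6 = 28.8–38.5 km/h.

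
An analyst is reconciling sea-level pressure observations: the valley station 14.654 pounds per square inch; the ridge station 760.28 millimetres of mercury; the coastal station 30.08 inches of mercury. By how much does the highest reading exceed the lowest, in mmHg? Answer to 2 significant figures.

the valley station: 14.654 psi = 757.831 mmHg.
the coastal station: 30.08 inHg = 764.032 mmHg.
Spread: 764.032 − 757.831 = 6.2 mmHg.

6.2 mmHg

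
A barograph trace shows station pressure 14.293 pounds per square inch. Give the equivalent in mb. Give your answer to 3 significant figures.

985 mb

1 psi = 68.9476 mb, so 14.293 × 68.9476 = 985 mb.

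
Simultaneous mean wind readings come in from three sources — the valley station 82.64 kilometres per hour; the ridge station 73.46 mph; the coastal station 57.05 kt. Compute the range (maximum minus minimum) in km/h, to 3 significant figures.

the ridge station: 73.46 mph = 118.222 km/h.
the coastal station: 57.05 kt = 105.657 km/h.
Spread: 118.222 − 82.640 = 35.6 km/h.

35.6 km/h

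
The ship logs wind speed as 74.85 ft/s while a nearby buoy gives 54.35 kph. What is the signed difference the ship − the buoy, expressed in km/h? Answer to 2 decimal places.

27.78 km/h

the ship: 74.85 ft/s = 82.1314 km/h.
Difference: 82.1314 − 54.3500 = 27.78 km/h.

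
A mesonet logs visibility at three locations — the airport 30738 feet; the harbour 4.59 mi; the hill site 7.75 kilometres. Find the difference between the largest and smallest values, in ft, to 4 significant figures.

the harbour: 4.59 SM = 24235.20 ft.
the hill site: 7.75 km = 25426.51 ft.
Spread: 30738.00 − 24235.20 = 6503 ft.

6503 ft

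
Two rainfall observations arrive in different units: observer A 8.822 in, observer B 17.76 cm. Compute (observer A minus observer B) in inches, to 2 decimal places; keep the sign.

1.83 in

observer B: 17.76 cm = 6.9921 in.
Difference: 8.8220 − 6.9921 = 1.83 in.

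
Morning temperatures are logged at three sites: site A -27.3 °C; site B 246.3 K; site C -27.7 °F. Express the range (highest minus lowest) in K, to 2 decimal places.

6.32 K

site B: 246.3 K = -26.850 °C.
site C: -27.7 °F = -33.167 °C.
Spread: (-26.850) − (-33.167) = 6.317 °C.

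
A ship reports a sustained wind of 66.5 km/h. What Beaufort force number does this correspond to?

66.5 km/h = 18.5 m/s, which is Beaufort 8 (gale, 17.2–20.7 m/s).

Beaufort force 8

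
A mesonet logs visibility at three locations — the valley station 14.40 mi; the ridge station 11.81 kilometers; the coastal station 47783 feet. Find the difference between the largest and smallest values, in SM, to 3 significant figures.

the ridge station: 11.81 km = 7.3384 SM.
the coastal station: 47783 ft = 9.0498 SM.
Spread: 14.4000 − 7.3384 = 7.06 SM.

7.06 SM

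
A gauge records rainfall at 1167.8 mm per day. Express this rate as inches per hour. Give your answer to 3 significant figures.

1167.8 mm/day × 0.0393701 in/mm × 0.0416667 day/hour = 1.92 in/hour.

1.92 in/hour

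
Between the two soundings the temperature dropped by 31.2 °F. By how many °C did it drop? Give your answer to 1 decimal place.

A change of 1 °C equals a change of 1.8 °F: Δ°C = 31.2 × 0.5556 = 17.3 °C.

17.3 °C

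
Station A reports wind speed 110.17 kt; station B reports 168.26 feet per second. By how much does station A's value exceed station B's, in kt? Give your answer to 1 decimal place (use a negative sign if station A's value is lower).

station B: 168.26 ft/s = 99.691 kt.
Difference: 110.170 − 99.691 = 10.5 kt.

10.5 kt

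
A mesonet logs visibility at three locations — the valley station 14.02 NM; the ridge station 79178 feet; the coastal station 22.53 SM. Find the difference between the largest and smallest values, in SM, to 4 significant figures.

7.534 SM

the valley station: 14.02 nmi = 16.13393 SM.
the ridge station: 79178 ft = 14.99583 SM.
Spread: 22.53000 − 14.99583 = 7.534 SM.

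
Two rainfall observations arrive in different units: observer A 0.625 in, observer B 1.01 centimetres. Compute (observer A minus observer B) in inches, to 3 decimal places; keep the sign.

0.227 in

observer B: 1.01 cm = 0.39764 in.
Difference: 0.62500 − 0.39764 = 0.227 in.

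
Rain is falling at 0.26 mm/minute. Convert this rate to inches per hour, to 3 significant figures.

0.26 mm/minute × 0.0393701 in/mm × 60 minute/hour = 0.614 in/hour.

0.614 in/hour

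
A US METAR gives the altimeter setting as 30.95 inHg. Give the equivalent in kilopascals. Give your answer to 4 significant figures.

104.8 kPa

1 inHg = 3.38639 kPa, so 30.95 × 3.38639 = 104.8 kPa.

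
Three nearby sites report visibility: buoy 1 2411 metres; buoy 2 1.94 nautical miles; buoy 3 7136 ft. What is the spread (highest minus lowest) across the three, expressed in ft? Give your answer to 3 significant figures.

4650 ft

buoy 1: 2411 m = 7910.10 ft.
buoy 2: 1.94 nmi = 11787.66 ft.
Spread: 11787.66 − 7136.00 = 4650 ft.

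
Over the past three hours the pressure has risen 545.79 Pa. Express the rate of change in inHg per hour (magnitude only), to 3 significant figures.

545.79 Pa / 3 h × 0.0002953 inHg/Pa = 0.0537 inHg/h.

0.0537 inHg per hour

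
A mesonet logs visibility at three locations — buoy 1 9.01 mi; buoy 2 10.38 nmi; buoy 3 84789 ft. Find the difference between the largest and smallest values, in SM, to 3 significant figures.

buoy 2: 10.38 nmi = 11.9451 SM.
buoy 3: 84789 ft = 16.0585 SM.
Spread: 16.0585 − 9.0100 = 7.05 SM.

7.05 SM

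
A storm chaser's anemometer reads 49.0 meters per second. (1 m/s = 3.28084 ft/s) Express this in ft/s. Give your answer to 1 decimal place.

160.8 ft/s

1 m/s = 3.28084 ft/s, so 49.0 × 3.28084 = 160.8 ft/s.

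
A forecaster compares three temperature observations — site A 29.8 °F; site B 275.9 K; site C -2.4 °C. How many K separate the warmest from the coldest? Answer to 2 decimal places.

site A: 29.8 °F = -1.222 °C.
site B: 275.9 K = 2.750 °C.
Spread: 2.750 − (-2.400) = 5.150 °C.

5.15 K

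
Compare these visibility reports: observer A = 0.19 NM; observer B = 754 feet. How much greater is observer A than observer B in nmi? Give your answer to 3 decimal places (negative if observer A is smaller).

observer B: 754 ft = 0.12409 nmi.
Difference: 0.19000 − 0.12409 = 0.066 nmi.

0.066 nmi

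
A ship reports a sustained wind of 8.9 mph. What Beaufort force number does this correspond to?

Beaufort force 3

8.9 mph = 4.0 m/s, which is Beaufort 3 (gentle breeze, 3.4–5.4 m/s).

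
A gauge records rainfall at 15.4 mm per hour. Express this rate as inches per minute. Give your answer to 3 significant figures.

15.4 mm/hour × 0.0393701 in/mm × 0.0166667 hour/minute = 0.0101 in/minute.

0.0101 in/minute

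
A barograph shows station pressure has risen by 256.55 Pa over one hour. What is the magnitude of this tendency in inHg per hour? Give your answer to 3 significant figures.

0.0758 inHg per hour

256.55 Pa / 1 h × 0.0002953 inHg/Pa = 0.0758 inHg/h.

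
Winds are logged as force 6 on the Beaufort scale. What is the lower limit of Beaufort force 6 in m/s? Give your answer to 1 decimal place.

Beaufort 6 (strong breeze) spans 10.8–13.8 m/s.

10.8 m/s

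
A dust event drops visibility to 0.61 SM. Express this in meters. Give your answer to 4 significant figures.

1 SM = 1609.34 m, so 0.61 × 1609.34 = 981.7 m.

981.7 m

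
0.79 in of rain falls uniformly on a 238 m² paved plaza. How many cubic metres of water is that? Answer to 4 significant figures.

4.776 cubic metres

Depth: 0.79 in × 25.4 = 20.066 mm.
1 mm over 1 m² is 1 L, so volume = 20.066 × 238 = 4775.708 L = 4.776 m³.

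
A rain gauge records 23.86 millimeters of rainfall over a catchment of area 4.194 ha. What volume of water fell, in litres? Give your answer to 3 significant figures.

1000000 litres

Area: 4.194 ha = 41940 m².
1 mm over 1 m² is 1 L, so volume = 23.86 × 41940 = 1000688.4 L ≈ 1000000 L.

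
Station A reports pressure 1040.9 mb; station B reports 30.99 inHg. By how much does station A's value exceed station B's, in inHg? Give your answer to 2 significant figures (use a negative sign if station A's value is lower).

station A: 1040.9 mb = 30.7378 inHg.
Difference: 30.7378 − 30.9900 = -0.25 inHg.

-0.25 inHg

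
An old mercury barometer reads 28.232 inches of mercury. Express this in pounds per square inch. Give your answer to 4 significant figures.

1 inHg = 0.491154 psi, so 28.232 × 0.491154 = 13.87 psi.

13.87 psi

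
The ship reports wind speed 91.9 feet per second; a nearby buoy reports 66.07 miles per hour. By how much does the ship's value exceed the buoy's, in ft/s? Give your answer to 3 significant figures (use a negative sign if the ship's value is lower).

-5.00 ft/s

the buoy: 66.07 mph = 96.9027 ft/s.
Difference: 91.9000 − 96.9027 = -5.00 ft/s.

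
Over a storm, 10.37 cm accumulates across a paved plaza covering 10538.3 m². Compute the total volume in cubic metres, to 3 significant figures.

Depth: 10.37 cm × 10 = 103.7 mm.
1 mm over 1 m² is 1 L, so volume = 103.7 × 10538.3 = 1092821.7 L = 1090 m³.

1090 cubic metres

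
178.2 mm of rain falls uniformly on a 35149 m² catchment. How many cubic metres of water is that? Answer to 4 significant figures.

1 mm over 1 m² is 1 L, so volume = 178.2 × 35149 = 6263551.8 L = 6264 m³.

6264 cubic metres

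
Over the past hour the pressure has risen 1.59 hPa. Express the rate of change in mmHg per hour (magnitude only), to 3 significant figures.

1.59 hPa / 1 h × 0.750062 mmHg/hPa = 1.19 mmHg/h.

1.19 mmHg per hour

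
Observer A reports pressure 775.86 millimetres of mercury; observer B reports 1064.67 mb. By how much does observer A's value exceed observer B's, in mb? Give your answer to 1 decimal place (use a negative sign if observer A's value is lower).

observer A: 775.86 mmHg = 1034.395 mb.
Difference: 1034.395 − 1064.670 = -30.3 mb.

-30.3 mb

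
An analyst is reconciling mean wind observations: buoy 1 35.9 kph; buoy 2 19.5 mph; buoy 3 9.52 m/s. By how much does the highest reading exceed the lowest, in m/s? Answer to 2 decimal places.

buoy 1: 35.9 km/h = 9.9722 m/s.
buoy 2: 19.5 mph = 8.7173 m/s.
Spread: 9.9722 − 8.7173 = 1.25 m/s.

1.25 m/s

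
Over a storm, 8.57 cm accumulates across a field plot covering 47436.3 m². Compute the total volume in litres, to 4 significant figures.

Depth: 8.57 cm × 10 = 85.7 mm.
1 mm over 1 m² is 1 L, so volume = 85.7 × 47436.3 = 4065290.9 L ≈ 4065000 L.

4065000 litres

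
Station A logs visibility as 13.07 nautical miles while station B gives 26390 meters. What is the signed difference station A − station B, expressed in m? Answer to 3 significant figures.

-2180 m

station A: 13.07 nmi = 24205.64 m.
Difference: 24205.64 − 26390.00 = -2180 m.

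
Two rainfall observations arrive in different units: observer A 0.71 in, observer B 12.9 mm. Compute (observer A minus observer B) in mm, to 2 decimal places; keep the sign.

5.13 mm

observer A: 0.71 in = 18.0340 mm.
Difference: 18.0340 − 12.9000 = 5.13 mm.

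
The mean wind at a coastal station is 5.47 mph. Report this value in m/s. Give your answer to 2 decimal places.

2.45 m/s

1 mph = 0.44704 m/s, so 5.47 × 0.44704 = 2.45 m/s.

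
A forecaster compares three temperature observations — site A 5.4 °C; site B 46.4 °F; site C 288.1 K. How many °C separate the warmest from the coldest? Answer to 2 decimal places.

9.55 °C

site B: 46.4 °F = 8.000 °C.
site C: 288.1 K = 14.950 °C.
Spread: 14.950 − 5.400 = 9.550 °C.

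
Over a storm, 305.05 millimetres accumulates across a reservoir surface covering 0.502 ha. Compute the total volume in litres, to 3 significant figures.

1530000 litres

Area: 0.502 ha = 5020 m².
1 mm over 1 m² is 1 L, so volume = 305.05 × 5020 = 1531351 L ≈ 1530000 L.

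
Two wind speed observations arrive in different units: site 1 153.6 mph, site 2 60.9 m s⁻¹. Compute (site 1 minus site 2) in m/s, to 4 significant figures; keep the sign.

site 1: 153.6 mph = 68.66534 m/s.
Difference: 68.66534 − 60.90000 = 7.765 m/s.

7.765 m/s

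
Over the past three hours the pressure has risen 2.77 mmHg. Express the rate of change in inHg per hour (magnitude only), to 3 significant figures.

2.77 mmHg / 3 h × 0.0393701 inHg/mmHg = 0.0364 inHg/h.

0.0364 inHg per hour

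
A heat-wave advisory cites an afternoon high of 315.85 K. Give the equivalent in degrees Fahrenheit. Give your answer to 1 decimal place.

First to °C: 42.70 °C.
Then to °F: 108.9 °F.

108.9 °F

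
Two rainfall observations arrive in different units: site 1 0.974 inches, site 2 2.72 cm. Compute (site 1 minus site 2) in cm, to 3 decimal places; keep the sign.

site 1: 0.974 in = 2.47396 cm.
Difference: 2.47396 − 2.72000 = -0.246 cm.

-0.246 cm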